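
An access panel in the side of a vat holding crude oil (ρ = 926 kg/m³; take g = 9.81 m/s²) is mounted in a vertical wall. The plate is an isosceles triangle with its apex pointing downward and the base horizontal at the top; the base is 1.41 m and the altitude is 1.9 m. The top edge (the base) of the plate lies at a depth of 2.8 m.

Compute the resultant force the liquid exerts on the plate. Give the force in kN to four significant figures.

γ = ρg = 926 × 9.81 / 1000 = 9.08406 kN/m³.
With the apex down, the centroid sits h/3 = 1.9/3 = 0.633333 m below the base (the top edge), so the centroid depth is h_c = 2.8 + 0.633333 = 3.43333 m.
A = ½ × 1.41 × 1.9 = 1.3395 m².
Resultant F = γ·h_c·A = 9.08406 × 3.43333 × 1.3395 = 41.7771 kN.

F ≈ 41.78 kN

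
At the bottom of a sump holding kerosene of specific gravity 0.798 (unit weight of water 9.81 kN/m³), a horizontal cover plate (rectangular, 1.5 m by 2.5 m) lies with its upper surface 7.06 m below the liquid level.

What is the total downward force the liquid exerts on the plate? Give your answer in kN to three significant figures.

F ≈ 207 kN

γ = 0.798 × 9.81 = 7.82838 kN/m³.
The plate is horizontal, so pressure is uniform at p = γ·h = 7.82838 × 7.06 = 55.2684 kN/m².
A = 1.5 × 2.5 = 3.75 m².
F = p·A = 55.2684 × 3.75 = 207.256 kN.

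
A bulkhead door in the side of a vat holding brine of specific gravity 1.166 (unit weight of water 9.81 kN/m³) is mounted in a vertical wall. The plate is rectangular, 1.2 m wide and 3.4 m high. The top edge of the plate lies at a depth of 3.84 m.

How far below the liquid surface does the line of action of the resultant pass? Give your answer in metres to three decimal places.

h_p = 5.714 m

γ = 1.166 × 9.81 = 11.43846 kN/m³.
The centroid lies 3.4/2 = 1.7 m below the top edge, so the centroid depth is h_c = 3.84 + 1.7 = 5.54 m.
A = 1.2 × 3.4 = 4.08 m².
Resultant F = γ·h_c·A = 11.43846 × 5.54 × 4.08 = 258.546 kN.
I_c = b·h³/12 = 1.2 × 3.4³/12 = 3.9304 m⁴.
Centre of pressure: y_p = y_c + I_c/(y_c·A) = 5.54 + 3.9304/(5.54 × 4.08) = 5.54 + 0.173887 = 5.71389 m along the plane.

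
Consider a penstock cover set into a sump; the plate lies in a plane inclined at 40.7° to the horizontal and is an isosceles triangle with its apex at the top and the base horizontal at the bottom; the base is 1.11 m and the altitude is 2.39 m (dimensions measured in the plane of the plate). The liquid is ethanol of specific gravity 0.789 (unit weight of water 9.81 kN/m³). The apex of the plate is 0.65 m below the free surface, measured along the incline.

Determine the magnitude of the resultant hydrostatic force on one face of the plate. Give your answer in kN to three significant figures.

γ = 0.789 × 9.81 = 7.74009 kN/m³.
Let θ = 40.7° be the plate's angle to the horizontal; measure y along the incline from where the plane meets the free surface. Vertical depth h = y·sinθ with sinθ = 0.652098.
With the apex up, the centroid sits 2h/3 = 2 × 2.39/3 = 1.59333 m below the apex, so y_c = 0.65 + 1.59333 = 2.24333 m and h_c = 2.24333 × 0.652098 = 1.46287 m.
A = ½ × 1.11 × 2.39 = 1.32645 m².
Resultant F = γ·h_c·A = 7.74009 × 1.46287 × 1.32645 = 15.0191 kN.

F ≈ 15.0 kN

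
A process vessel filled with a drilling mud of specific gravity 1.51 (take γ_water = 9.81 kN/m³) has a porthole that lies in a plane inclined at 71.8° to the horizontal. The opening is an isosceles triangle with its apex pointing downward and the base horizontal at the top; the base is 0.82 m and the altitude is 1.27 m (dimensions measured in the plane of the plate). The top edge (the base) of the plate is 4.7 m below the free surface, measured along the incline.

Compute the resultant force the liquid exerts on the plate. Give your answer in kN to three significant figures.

γ = 1.51 × 9.81 = 14.8131 kN/m³.
Let θ = 71.8° be the plate's angle to the horizontal; measure y along the incline from where the plane meets the free surface. Vertical depth h = y·sinθ with sinθ = 0.949972.
With the apex down, the centroid sits h/3 = 1.27/3 = 0.423333 m below the base (the top edge), so y_c = 4.7 + 0.423333 = 5.12333 m and h_c = 5.12333 × 0.949972 = 4.86702 m.
A = ½ × 0.82 × 1.27 = 0.5207 m².
Resultant F = γ·h_c·A = 14.8131 × 4.86702 × 0.5207 = 37.5402 kN.

F ≈ 37.5 kN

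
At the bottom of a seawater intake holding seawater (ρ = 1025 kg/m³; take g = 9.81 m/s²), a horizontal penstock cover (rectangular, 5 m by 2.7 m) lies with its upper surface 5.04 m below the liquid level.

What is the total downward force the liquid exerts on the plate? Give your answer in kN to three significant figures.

F ≈ 684 kN

γ = ρg = 1025 × 9.81 / 1000 = 10.05525 kN/m³.
The plate is horizontal, so pressure is uniform at p = γ·h = 10.05525 × 5.04 = 50.6785 kN/m².
A = 5 × 2.7 = 13.5 m².
F = p·A = 50.6785 × 13.5 = 684.16 kN.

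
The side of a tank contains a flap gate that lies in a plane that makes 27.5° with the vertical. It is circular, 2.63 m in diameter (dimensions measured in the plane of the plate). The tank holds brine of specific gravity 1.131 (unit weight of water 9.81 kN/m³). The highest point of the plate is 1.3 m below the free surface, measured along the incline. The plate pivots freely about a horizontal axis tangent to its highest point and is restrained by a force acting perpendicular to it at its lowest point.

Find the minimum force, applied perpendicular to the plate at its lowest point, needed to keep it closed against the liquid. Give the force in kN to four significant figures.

γ = 1.131 × 9.81 = 11.09511 kN/m³.
The plate makes 27.5° with the vertical, i.e. θ = 90° − 27.5° = 62.5° to the horizontal. Measuring y along the incline from the free-surface line, vertical depth h = y·sinθ with sinθ = 0.887011.
The centroid is at the centre, 1.315 m below the top of the plate, so y_c = 1.3 + 1.315 = 2.615 m and h_c = 2.615 × 0.887011 = 2.31953 m.
A = π(1.315)² = 5.43252 m².
Resultant F = γ·h_c·A = 11.09511 × 2.31953 × 5.43252 = 139.808 kN.
I_c = πr⁴/4 = π × 1.315⁴/4 = 2.34851 m⁴.
Centre of pressure: y_p = y_c + I_c/(y_c·A) = 2.615 + 2.34851/(2.615 × 5.43252) = 2.615 + 0.165318 = 2.78032 m along the plane.
The resultant acts 1.315 + 0.165318 = 1.48032 m (along the plate) below the hinge at the top edge, so the moment about the hinge is M = F × 1.48032 = 139.808 × 1.48032 = 206.961 kN·m.
A normal force at the bottom, 2.63 m from the hinge, must supply this moment: P = 206.961/2.63 = 78.6924 kN.

P ≈ 78.69 kN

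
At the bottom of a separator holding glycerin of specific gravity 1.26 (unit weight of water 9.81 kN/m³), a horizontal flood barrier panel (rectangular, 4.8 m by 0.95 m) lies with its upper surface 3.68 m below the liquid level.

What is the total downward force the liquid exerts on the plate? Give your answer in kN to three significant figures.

F ≈ 207 kN

γ = 1.26 × 9.81 = 12.3606 kN/m³.
The plate is horizontal, so pressure is uniform at p = γ·h = 12.3606 × 3.68 = 45.487 kN/m².
A = 4.8 × 0.95 = 4.56 m².
F = p·A = 45.487 × 4.56 = 207.421 kN.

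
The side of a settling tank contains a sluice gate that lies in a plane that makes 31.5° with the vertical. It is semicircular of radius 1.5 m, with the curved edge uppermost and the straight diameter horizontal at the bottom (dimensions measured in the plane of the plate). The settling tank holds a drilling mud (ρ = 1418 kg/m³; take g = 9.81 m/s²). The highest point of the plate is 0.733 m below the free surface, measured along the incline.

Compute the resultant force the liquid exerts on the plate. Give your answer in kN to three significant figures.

γ = ρg = 1418 × 9.81 / 1000 = 13.91058 kN/m³.
The plate makes 31.5° with the vertical, i.e. θ = 90° − 31.5° = 58.5° to the horizontal. Measuring y along the incline from the free-surface line, vertical depth h = y·sinθ with sinθ = 0.852640.
The centroid lies 4r/(3π) = 0.63662 m above the diameter, so r − 4r/(3π) = 1.5 − 0.63662 = 0.86338 m below the topmost point, so y_c = 0.733 + 0.86338 = 1.59638 m and h_c = 1.59638 × 0.852640 = 1.36114 m.
A = πr²/2 = π × 1.5²/2 = 3.53429 m².
Resultant F = γ·h_c·A = 13.91058 × 1.36114 × 3.53429 = 66.9191 kN.

F ≈ 66.9 kN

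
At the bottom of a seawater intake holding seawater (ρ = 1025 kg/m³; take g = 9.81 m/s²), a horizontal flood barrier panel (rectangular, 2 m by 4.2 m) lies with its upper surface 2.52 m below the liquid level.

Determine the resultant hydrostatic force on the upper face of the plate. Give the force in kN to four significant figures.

F ≈ 212.8 kN

γ = ρg = 1025 × 9.81 / 1000 = 10.05525 kN/m³.
The plate is horizontal, so pressure is uniform at p = γ·h = 10.05525 × 2.52 = 25.3392 kN/m².
A = 2 × 4.2 = 8.4 m².
F = p·A = 25.3392 × 8.4 = 212.849 kN.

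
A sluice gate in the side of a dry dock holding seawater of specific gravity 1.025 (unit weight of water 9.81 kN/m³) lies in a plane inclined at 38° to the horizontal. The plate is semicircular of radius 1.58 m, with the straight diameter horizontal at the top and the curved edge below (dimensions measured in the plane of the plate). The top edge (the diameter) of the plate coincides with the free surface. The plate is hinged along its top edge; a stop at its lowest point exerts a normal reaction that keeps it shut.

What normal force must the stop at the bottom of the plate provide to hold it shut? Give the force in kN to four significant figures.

P ≈ 9.589 kN

γ = 1.025 × 9.81 = 10.05525 kN/m³.
Let θ = 38° be the plate's angle to the horizontal; measure y along the incline from where the plane meets the free surface. Vertical depth h = y·sinθ with sinθ = 0.615661.
The centroid of a semicircle lies 4r/(3π) = 0.670573 m from the diameter, here below the top edge, so y_c = 0.670573 m and h_c = 0.670573 × 0.615661 = 0.412846 m.
A = πr²/2 = π × 1.58²/2 = 3.92134 m².
Resultant F = γ·h_c·A = 10.05525 × 0.412846 × 3.92134 = 16.2785 kN.
I_c = (π/8 − 8/(9π))·r⁴ = 0.109757 × 1.58⁴ = 0.684007 m⁴.
Centre of pressure: y_p = y_c + I_c/(y_c·A) = 0.670573 + 0.684007/(0.670573 × 3.92134) = 0.670573 + 0.260124 = 0.930697 m along the plane.
The resultant acts 0.670573 + 0.260124 = 0.930697 m (along the plate) below the hinge at the top edge, so the moment about the hinge is M = F × 0.930697 = 16.2785 × 0.930697 = 15.1504 kN·m.
A normal force at the bottom, 1.58 m from the hinge, must supply this moment: P = 15.1504/1.58 = 9.58886 kN.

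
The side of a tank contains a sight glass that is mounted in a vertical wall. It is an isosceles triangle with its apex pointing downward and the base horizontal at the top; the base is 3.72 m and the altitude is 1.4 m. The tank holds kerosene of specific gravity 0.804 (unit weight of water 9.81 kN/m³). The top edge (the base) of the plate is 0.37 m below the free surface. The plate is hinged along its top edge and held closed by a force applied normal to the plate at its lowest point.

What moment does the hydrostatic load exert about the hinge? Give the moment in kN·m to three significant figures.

γ = 0.804 × 9.81 = 7.88724 kN/m³.
With the apex down, the centroid sits h/3 = 1.4/3 = 0.466667 m below the base (the top edge), so the centroid depth is h_c = 0.37 + 0.466667 = 0.836667 m.
A = ½ × 3.72 × 1.4 = 2.604 m².
Resultant F = γ·h_c·A = 7.88724 × 0.836667 × 2.604 = 17.1838 kN.
I_c = b·h³/36 = 3.72 × 1.4³/36 = 0.283547 m⁴.
Centre of pressure: y_p = y_c + I_c/(y_c·A) = 0.836667 + 0.283547/(0.836667 × 2.604) = 0.836667 + 0.130146 = 0.966813 m along the plane.
The resultant acts 0.466667 + 0.130146 = 0.596813 m (along the plate) below the hinge at the top edge, so the moment about the hinge is M = F × 0.596813 = 17.1838 × 0.596813 = 10.2555 kN·m.

M ≈ 10.3 kN·m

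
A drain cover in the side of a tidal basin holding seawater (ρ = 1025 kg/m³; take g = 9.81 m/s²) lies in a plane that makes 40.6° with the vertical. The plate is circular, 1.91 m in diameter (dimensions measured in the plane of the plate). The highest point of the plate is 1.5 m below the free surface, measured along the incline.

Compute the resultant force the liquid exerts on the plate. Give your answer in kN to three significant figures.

γ = ρg = 1025 × 9.81 / 1000 = 10.05525 kN/m³.
The plate makes 40.6° with the vertical, i.e. θ = 90° − 40.6° = 49.4° to the horizontal. Measuring y along the incline from the free-surface line, vertical depth h = y·sinθ with sinθ = 0.759271.
The centroid is at the centre, 0.955 m below the top of the plate, so y_c = 1.5 + 0.955 = 2.455 m and h_c = 2.455 × 0.759271 = 1.86401 m.
A = π(0.955)² = 2.86521 m².
Resultant F = γ·h_c·A = 10.05525 × 1.86401 × 2.86521 = 53.7029 kN.

F ≈ 53.7 kN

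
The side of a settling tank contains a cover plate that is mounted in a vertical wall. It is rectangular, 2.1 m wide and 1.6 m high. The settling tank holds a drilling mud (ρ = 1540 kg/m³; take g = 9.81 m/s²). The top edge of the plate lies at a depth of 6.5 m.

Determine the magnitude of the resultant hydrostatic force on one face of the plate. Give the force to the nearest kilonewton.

γ = ρg = 1540 × 9.81 / 1000 = 15.1074 kN/m³.
The centroid lies 1.6/2 = 0.8 m below the top edge, so the centroid depth is h_c = 6.5 + 0.8 = 7.3 m.
A = 2.1 × 1.6 = 3.36 m².
Resultant F = γ·h_c·A = 15.1074 × 7.3 × 3.36 = 370.554 kN.

F ≈ 371 kN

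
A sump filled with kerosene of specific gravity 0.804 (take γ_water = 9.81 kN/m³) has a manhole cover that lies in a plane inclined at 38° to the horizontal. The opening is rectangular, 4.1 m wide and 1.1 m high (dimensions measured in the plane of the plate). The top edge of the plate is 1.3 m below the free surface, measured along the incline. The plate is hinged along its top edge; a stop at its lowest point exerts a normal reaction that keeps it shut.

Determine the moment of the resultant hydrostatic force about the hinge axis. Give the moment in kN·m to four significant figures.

M ≈ 24.49 kN·m

γ = 0.804 × 9.81 = 7.88724 kN/m³.
Let θ = 38° be the plate's angle to the horizontal; measure y along the incline from where the plane meets the free surface. Vertical depth h = y·sinθ with sinθ = 0.615661.
The centroid lies 1.1/2 = 0.55 m below the top edge, so y_c = 1.3 + 0.55 = 1.85 m and h_c = 1.85 × 0.615661 = 1.13897 m.
A = 4.1 × 1.1 = 4.51 m².
Resultant F = γ·h_c·A = 7.88724 × 1.13897 × 4.51 = 40.5148 kN.
I_c = b·h³/12 = 4.1 × 1.1³/12 = 0.454758 m⁴.
Centre of pressure: y_p = y_c + I_c/(y_c·A) = 1.85 + 0.454758/(1.85 × 4.51) = 1.85 + 0.0545045 = 1.9045 m along the plane.
The resultant acts 0.55 + 0.0545045 = 0.604505 m (along the plate) below the hinge at the top edge, so the moment about the hinge is M = F × 0.604505 = 40.5148 × 0.604505 = 24.4914 kN·m.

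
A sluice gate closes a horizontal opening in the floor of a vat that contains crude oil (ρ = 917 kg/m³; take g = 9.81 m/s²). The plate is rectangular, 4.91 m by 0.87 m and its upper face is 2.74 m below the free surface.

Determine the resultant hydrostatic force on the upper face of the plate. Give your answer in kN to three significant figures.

γ = ρg = 917 × 9.81 / 1000 = 8.99577 kN/m³.
The plate is horizontal, so pressure is uniform at p = γ·h = 8.99577 × 2.74 = 24.6484 kN/m².
A = 4.91 × 0.87 = 4.2717 m².
F = p·A = 24.6484 × 4.2717 = 105.291 kN.

F ≈ 105 kN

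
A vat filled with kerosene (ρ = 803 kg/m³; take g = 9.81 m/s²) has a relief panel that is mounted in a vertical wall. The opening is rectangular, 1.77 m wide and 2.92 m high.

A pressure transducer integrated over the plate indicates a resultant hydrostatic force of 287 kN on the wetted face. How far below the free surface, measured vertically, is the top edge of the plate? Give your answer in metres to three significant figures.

γ = ρg = 803 × 9.81 / 1000 = 7.87743 kN/m³.
A = 1.77 × 2.92 = 5.1684 m².
From F = γ·h_c·A, the centroid depth is h_c = 287/(7.87743 × 5.1684) = 7.04922 m.
The centroid lies 2.92/2 = 1.46 m below the top edge, so the top edge sits at h_top = 7.04922 − 1.46 = 5.58922 m below the surface.

d_top ≈ 5.59 m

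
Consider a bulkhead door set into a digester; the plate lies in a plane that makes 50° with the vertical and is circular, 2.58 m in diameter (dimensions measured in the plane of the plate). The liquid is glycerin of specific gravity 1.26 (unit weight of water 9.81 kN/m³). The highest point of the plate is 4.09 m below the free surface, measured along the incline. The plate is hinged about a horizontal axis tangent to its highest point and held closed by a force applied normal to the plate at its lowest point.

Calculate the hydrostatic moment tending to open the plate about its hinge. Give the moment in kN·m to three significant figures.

γ = 1.26 × 9.81 = 12.3606 kN/m³.
The plate makes 50° with the vertical, i.e. θ = 90° − 50° = 40° to the horizontal. Measuring y along the incline from the free-surface line, vertical depth h = y·sinθ with sinθ = 0.642788.
The centroid is at the centre, 1.29 m below the top of the plate, so y_c = 4.09 + 1.29 = 5.38 m and h_c = 5.38 × 0.642788 = 3.4582 m.
A = π(1.29)² = 5.22792 m².
Resultant F = γ·h_c·A = 12.3606 × 3.4582 × 5.22792 = 223.47 kN.
I_c = πr⁴/4 = π × 1.29⁴/4 = 2.17495 m⁴.
Centre of pressure: y_p = y_c + I_c/(y_c·A) = 5.38 + 2.17495/(5.38 × 5.22792) = 5.38 + 0.0773282 = 5.45733 m along the plane.
The resultant acts 1.29 + 0.0773282 = 1.36733 m (along the plate) below the hinge at the top edge, so the moment about the hinge is M = F × 1.36733 = 223.47 × 1.36733 = 305.557 kN·m.

M ≈ 306 kN·m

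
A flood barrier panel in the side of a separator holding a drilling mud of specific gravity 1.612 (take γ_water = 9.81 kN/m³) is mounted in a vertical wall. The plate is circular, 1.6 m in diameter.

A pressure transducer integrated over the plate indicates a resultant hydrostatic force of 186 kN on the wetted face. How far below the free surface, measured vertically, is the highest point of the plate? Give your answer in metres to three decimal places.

γ = 1.612 × 9.81 = 15.81372 kN/m³.
A = π(0.8)² = 2.01062 m².
From F = γ·h_c·A, the centroid depth is h_c = 186/(15.81372 × 2.01062) = 5.84991 m.
The centroid is at the centre, 0.8 m below the top of the plate, so the highest point sits at h_top = 5.84991 − 0.8 = 5.04991 m below the surface.

d_top ≈ 5.050 m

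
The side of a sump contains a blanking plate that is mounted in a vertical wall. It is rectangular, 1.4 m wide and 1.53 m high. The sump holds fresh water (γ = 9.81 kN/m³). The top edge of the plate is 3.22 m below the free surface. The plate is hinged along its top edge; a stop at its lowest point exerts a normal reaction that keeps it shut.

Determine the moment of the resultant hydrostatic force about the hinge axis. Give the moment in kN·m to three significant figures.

γ = 9.81 kN/m³.
The centroid lies 1.53/2 = 0.765 m below the top edge, so the centroid depth is h_c = 3.22 + 0.765 = 3.985 m.
A = 1.4 × 1.53 = 2.142 m².
Resultant F = γ·h_c·A = 9.81 × 3.985 × 2.142 = 83.7369 kN.
I_c = b·h³/12 = 1.4 × 1.53³/12 = 0.417851 m⁴.
Centre of pressure: y_p = y_c + I_c/(y_c·A) = 3.985 + 0.417851/(3.985 × 2.142) = 3.985 + 0.0489524 = 4.03395 m along the plane.
The resultant acts 0.765 + 0.0489524 = 0.813952 m (along the plate) below the hinge at the top edge, so the moment about the hinge is M = F × 0.813952 = 83.7369 × 0.813952 = 68.1578 kN·m.

M ≈ 68.2 kN·m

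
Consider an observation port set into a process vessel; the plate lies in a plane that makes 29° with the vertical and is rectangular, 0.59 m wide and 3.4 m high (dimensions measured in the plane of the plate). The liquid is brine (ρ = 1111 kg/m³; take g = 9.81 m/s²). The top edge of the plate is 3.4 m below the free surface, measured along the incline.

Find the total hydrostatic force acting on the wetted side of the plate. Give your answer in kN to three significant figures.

γ = ρg = 1111 × 9.81 / 1000 = 10.89891 kN/m³.
The plate makes 29° with the vertical, i.e. θ = 90° − 29° = 61° to the horizontal. Measuring y along the incline from the free-surface line, vertical depth h = y·sinθ with sinθ = 0.874620.
The centroid lies 3.4/2 = 1.7 m below the top edge, so y_c = 3.4 + 1.7 = 5.1 m and h_c = 5.1 × 0.874620 = 4.46056 m.
A = 0.59 × 3.4 = 2.006 m².
Resultant F = γ·h_c·A = 10.89891 × 4.46056 × 2.006 = 97.5222 kN.

F ≈ 97.5 kN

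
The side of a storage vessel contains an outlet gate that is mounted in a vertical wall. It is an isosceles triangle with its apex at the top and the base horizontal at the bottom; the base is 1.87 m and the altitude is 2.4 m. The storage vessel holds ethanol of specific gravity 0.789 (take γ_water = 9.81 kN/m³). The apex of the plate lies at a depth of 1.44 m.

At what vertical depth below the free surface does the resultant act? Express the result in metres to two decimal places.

γ = 0.789 × 9.81 = 7.74009 kN/m³.
With the apex up, the centroid sits 2h/3 = 2 × 2.4/3 = 1.6 m below the apex, so the centroid depth is h_c = 1.44 + 1.6 = 3.04 m.
A = ½ × 1.87 × 2.4 = 2.244 m².
Resultant F = γ·h_c·A = 7.74009 × 3.04 × 2.244 = 52.801 kN.
I_c = b·h³/36 = 1.87 × 2.4³/36 = 0.71808 m⁴.
Centre of pressure: y_p = y_c + I_c/(y_c·A) = 3.04 + 0.71808/(3.04 × 2.244) = 3.04 + 0.105263 = 3.14526 m along the plane.

h_p = 3.15 m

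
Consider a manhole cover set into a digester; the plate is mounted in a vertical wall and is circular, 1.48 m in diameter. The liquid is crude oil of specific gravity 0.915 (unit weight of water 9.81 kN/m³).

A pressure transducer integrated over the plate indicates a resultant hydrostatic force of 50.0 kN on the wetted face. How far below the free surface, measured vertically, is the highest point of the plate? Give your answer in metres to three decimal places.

d_top ≈ 2.498 m

γ = 0.915 × 9.81 = 8.97615 kN/m³.
A = π(0.74)² = 1.72034 m².
From F = γ·h_c·A, the centroid depth is h_c = 50.0/(8.97615 × 1.72034) = 3.23792 m.
The centroid is at the centre, 0.74 m below the top of the plate, so the highest point sits at h_top = 3.23792 − 0.74 = 2.49792 m below the surface.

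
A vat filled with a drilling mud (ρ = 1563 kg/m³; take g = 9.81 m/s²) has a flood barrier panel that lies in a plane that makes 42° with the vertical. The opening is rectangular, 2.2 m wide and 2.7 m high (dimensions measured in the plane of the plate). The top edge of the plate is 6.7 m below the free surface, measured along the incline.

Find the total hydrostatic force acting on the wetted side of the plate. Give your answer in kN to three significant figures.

γ = ρg = 1563 × 9.81 / 1000 = 15.33303 kN/m³.
The plate makes 42° with the vertical, i.e. θ = 90° − 42° = 48° to the horizontal. Measuring y along the incline from the free-surface line, vertical depth h = y·sinθ with sinθ = 0.743145.
The centroid lies 2.7/2 = 1.35 m below the top edge, so y_c = 6.7 + 1.35 = 8.05 m and h_c = 8.05 × 0.743145 = 5.98232 m.
A = 2.2 × 2.7 = 5.94 m².
Resultant F = γ·h_c·A = 15.33303 × 5.98232 × 5.94 = 544.859 kN.

F ≈ 545 kN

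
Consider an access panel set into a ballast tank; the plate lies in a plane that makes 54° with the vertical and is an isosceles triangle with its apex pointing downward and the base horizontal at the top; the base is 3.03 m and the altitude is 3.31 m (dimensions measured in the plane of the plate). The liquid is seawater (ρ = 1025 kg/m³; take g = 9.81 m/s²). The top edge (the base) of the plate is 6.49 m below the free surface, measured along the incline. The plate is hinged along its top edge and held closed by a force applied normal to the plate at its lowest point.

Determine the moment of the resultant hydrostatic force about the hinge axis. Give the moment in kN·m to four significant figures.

M ≈ 266.3 kN·m

γ = ρg = 1025 × 9.81 / 1000 = 10.05525 kN/m³.
The plate makes 54° with the vertical, i.e. θ = 90° − 54° = 36° to the horizontal. Measuring y along the incline from the free-surface line, vertical depth h = y·sinθ with sinθ = 0.587785.
With the apex down, the centroid sits h/3 = 3.31/3 = 1.10333 m below the base (the top edge), so y_c = 6.49 + 1.10333 = 7.59333 m and h_c = 7.59333 × 0.587785 = 4.46325 m.
A = ½ × 3.03 × 3.31 = 5.01465 m².
Resultant F = γ·h_c·A = 10.05525 × 4.46325 × 5.01465 = 225.053 kN.
I_c = b·h³/36 = 3.03 × 3.31³/36 = 3.05228 m⁴.
Centre of pressure: y_p = y_c + I_c/(y_c·A) = 7.59333 + 3.05228/(7.59333 × 5.01465) = 7.59333 + 0.0801588 = 7.67349 m along the plane.
The resultant acts 1.10333 + 0.0801588 = 1.18349 m (along the plate) below the hinge at the top edge, so the moment about the hinge is M = F × 1.18349 = 225.053 × 1.18349 = 266.348 kN·m.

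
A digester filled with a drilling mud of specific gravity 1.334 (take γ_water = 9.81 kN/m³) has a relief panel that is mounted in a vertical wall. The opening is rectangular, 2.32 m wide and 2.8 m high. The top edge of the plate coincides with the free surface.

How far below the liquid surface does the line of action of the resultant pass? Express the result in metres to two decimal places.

h_p = 1.87 m

γ = 1.334 × 9.81 = 13.08654 kN/m³.
The centroid lies 2.8/2 = 1.4 m below the top edge, so the centroid depth is h_c = 1.4 m.
A = 2.32 × 2.8 = 6.496 m².
Resultant F = γ·h_c·A = 13.08654 × 1.4 × 6.496 = 119.014 kN.
I_c = b·h³/12 = 2.32 × 2.8³/12 = 4.24405 m⁴.
Centre of pressure: y_p = y_c + I_c/(y_c·A) = 1.4 + 4.24405/(1.4 × 6.496) = 1.4 + 0.466666 = 1.86667 m along the plane.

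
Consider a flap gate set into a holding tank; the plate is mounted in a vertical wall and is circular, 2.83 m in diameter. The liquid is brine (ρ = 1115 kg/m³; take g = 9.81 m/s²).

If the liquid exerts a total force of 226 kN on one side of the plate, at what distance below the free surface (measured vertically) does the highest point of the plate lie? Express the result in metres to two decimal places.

d_top ≈ 1.87 m

γ = ρg = 1115 × 9.81 / 1000 = 10.93815 kN/m³.
A = π(1.415)² = 6.29018 m².
From F = γ·h_c·A, the centroid depth is h_c = 226/(10.93815 × 6.29018) = 3.28474 m.
The centroid is at the centre, 1.415 m below the top of the plate, so the highest point sits at h_top = 3.28474 − 1.415 = 1.86974 m below the surface.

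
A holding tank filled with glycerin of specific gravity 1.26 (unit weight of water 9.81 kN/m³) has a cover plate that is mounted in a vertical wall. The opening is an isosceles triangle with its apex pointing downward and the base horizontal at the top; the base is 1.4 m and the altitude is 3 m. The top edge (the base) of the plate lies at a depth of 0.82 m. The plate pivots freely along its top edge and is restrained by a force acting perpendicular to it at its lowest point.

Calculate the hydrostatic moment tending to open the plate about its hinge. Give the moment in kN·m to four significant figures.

γ = 1.26 × 9.81 = 12.3606 kN/m³.
With the apex down, the centroid sits h/3 = 3/3 = 1 m below the base (the top edge), so the centroid depth is h_c = 0.82 + 1 = 1.82 m.
A = ½ × 1.4 × 3 = 2.1 m².
Resultant F = γ·h_c·A = 12.3606 × 1.82 × 2.1 = 47.2422 kN.
I_c = b·h³/36 = 1.4 × 3³/36 = 1.05 m⁴.
Centre of pressure: y_p = y_c + I_c/(y_c·A) = 1.82 + 1.05/(1.82 × 2.1) = 1.82 + 0.274725 = 2.09472 m along the plane.
The resultant acts 1 + 0.274725 = 1.27473 m (along the plate) below the hinge at the top edge, so the moment about the hinge is M = F × 1.27473 = 47.2422 × 1.27473 = 60.221 kN·m.

M ≈ 60.22 kN·m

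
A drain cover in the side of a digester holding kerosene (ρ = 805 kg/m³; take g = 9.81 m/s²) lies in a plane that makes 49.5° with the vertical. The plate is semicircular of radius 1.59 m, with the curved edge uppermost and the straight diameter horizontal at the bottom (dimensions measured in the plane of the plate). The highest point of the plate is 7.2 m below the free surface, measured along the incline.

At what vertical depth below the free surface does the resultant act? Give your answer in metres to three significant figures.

γ = ρg = 805 × 9.81 / 1000 = 7.89705 kN/m³.
The plate makes 49.5° with the vertical, i.e. θ = 90° − 49.5° = 40.5° to the horizontal. Measuring y along the incline from the free-surface line, vertical depth h = y·sinθ with sinθ = 0.649448.
The centroid lies 4r/(3π) = 0.674817 m above the diameter, so r − 4r/(3π) = 1.59 − 0.674817 = 0.915183 m below the topmost point, so y_c = 7.2 + 0.915183 = 8.11518 m and h_c = 8.11518 × 0.649448 = 5.27039 m.
A = πr²/2 = π × 1.59²/2 = 3.97113 m².
Resultant F = γ·h_c·A = 7.89705 × 5.27039 × 3.97113 = 165.281 kN.
I_c = (π/8 − 8/(9π))·r⁴ = 0.109757 × 1.59⁴ = 0.701489 m⁴.
Centre of pressure: y_p = y_c + I_c/(y_c·A) = 8.11518 + 0.701489/(8.11518 × 3.97113) = 8.11518 + 0.0217675 = 8.13695 m along the plane.
Vertically, h_p = y_p·sinθ = 8.13695 × 0.649448 = 5.28453 m.

h_p = 5.28 m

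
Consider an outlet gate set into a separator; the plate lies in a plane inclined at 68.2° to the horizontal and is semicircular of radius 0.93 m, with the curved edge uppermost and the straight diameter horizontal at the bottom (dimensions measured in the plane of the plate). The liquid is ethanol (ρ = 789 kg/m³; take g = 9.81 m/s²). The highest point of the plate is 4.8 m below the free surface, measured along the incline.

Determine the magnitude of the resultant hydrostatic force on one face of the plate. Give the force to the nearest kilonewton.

F ≈ 52 kN

γ = ρg = 789 × 9.81 / 1000 = 7.74009 kN/m³.
Let θ = 68.2° be the plate's angle to the horizontal; measure y along the incline from where the plane meets the free surface. Vertical depth h = y·sinθ with sinθ = 0.928486.
The centroid lies 4r/(3π) = 0.394704 m above the diameter, so r − 4r/(3π) = 0.93 − 0.394704 = 0.535296 m below the topmost point, so y_c = 4.8 + 0.535296 = 5.3353 m and h_c = 5.3353 × 0.928486 = 4.95375 m.
A = πr²/2 = π × 0.93²/2 = 1.35858 m².
Resultant F = γ·h_c·A = 7.74009 × 4.95375 × 1.35858 = 52.0913 kN.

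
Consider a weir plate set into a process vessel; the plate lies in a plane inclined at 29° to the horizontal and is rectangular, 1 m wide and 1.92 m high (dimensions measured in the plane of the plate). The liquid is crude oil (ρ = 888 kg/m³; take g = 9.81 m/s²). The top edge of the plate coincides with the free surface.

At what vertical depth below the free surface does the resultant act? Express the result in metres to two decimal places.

γ = ρg = 888 × 9.81 / 1000 = 8.71128 kN/m³.
Let θ = 29° be the plate's angle to the horizontal; measure y along the incline from where the plane meets the free surface. Vertical depth h = y·sinθ with sinθ = 0.484810.
The centroid lies 1.92/2 = 0.96 m below the top edge, so y_c = 0.96 m and h_c = 0.96 × 0.484810 = 0.465418 m.
A = 1 × 1.92 = 1.92 m².
Resultant F = γ·h_c·A = 8.71128 × 0.465418 × 1.92 = 7.78442 kN.
I_c = b·h³/12 = 1 × 1.92³/12 = 0.589824 m⁴.
Centre of pressure: y_p = y_c + I_c/(y_c·A) = 0.96 + 0.589824/(0.96 × 1.92) = 0.96 + 0.32 = 1.28 m along the plane.
Vertically, h_p = y_p·sinθ = 1.28 × 0.484810 = 0.620557 m.

h_p = 0.62 m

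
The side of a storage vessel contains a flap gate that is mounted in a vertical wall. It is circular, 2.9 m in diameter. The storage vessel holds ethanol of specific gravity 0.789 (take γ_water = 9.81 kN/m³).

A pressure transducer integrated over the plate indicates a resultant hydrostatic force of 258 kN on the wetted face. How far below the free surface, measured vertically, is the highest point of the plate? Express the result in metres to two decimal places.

d_top ≈ 3.60 m

γ = 0.789 × 9.81 = 7.74009 kN/m³.
A = π(1.45)² = 6.6052 m².
From F = γ·h_c·A, the centroid depth is h_c = 258/(7.74009 × 6.6052) = 5.04647 m.
The centroid is at the centre, 1.45 m below the top of the plate, so the highest point sits at h_top = 5.04647 − 1.45 = 3.59647 m below the surface.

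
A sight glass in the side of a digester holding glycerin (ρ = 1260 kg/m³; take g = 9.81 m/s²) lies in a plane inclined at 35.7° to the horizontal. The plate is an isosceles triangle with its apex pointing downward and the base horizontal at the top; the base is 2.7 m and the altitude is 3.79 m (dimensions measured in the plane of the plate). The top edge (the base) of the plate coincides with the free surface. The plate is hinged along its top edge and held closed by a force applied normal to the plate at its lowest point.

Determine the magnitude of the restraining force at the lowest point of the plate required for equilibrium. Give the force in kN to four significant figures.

γ = ρg = 1260 × 9.81 / 1000 = 12.3606 kN/m³.
Let θ = 35.7° be the plate's angle to the horizontal; measure y along the incline from where the plane meets the free surface. Vertical depth h = y·sinθ with sinθ = 0.583541.
With the apex down, the centroid sits h/3 = 3.79/3 = 1.26333 m below the base (the top edge), so y_c = 1.26333 m and h_c = 1.26333 × 0.583541 = 0.737205 m.
A = ½ × 2.7 × 3.79 = 5.1165 m².
Resultant F = γ·h_c·A = 12.3606 × 0.737205 × 5.1165 = 46.6231 kN.
I_c = b·h³/36 = 2.7 × 3.79³/36 = 4.083 m⁴.
Centre of pressure: y_p = y_c + I_c/(y_c·A) = 1.26333 + 4.083/(1.26333 × 5.1165) = 1.26333 + 0.631669 = 1.895 m along the plane.
The resultant acts 1.26333 + 0.631669 = 1.895 m (along the plate) below the hinge at the top edge, so the moment about the hinge is M = F × 1.895 = 46.6231 × 1.895 = 88.3508 kN·m.
A normal force at the bottom, 3.79 m from the hinge, must supply this moment: P = 88.3508/3.79 = 23.3116 kN.

P ≈ 23.31 kN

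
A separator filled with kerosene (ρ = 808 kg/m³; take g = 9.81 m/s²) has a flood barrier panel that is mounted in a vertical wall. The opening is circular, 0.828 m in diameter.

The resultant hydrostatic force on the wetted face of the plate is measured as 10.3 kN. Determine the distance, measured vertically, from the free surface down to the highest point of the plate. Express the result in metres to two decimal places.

d_top ≈ 2.00 m

γ = ρg = 808 × 9.81 / 1000 = 7.92648 kN/m³.
A = π(0.414)² = 0.538456 m².
From F = γ·h_c·A, the centroid depth is h_c = 10.3/(7.92648 × 0.538456) = 2.41327 m.
The centroid is at the centre, 0.414 m below the top of the plate, so the highest point sits at h_top = 2.41327 − 0.414 = 1.99927 m below the surface.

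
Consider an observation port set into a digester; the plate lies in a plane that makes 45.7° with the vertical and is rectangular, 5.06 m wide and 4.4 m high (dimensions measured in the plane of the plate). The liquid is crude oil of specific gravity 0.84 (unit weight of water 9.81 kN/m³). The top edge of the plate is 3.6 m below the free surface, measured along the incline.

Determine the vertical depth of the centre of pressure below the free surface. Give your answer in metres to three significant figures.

γ = 0.84 × 9.81 = 8.2404 kN/m³.
The plate makes 45.7° with the vertical, i.e. θ = 90° − 45.7° = 44.3° to the horizontal. Measuring y along the incline from the free-surface line, vertical depth h = y·sinθ with sinθ = 0.698415.
The centroid lies 4.4/2 = 2.2 m below the top edge, so y_c = 3.6 + 2.2 = 5.8 m and h_c = 5.8 × 0.698415 = 4.05081 m.
A = 5.06 × 4.4 = 22.264 m².
Resultant F = γ·h_c·A = 8.2404 × 4.05081 × 22.264 = 743.179 kN.
I_c = b·h³/12 = 5.06 × 4.4³/12 = 35.9193 m⁴.
Centre of pressure: y_p = y_c + I_c/(y_c·A) = 5.8 + 35.9193/(5.8 × 22.264) = 5.8 + 0.278161 = 6.07816 m along the plane.
Vertically, h_p = y_p·sinθ = 6.07816 × 0.698415 = 4.24508 m.

h_p = 4.25 m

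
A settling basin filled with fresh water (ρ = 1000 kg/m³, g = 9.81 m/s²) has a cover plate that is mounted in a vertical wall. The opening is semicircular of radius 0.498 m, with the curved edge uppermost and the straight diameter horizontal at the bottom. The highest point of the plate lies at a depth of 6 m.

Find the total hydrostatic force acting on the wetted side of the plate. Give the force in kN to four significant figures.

F ≈ 24.03 kN

γ = ρg = 1000 × 9.81 = 9810 N/m³ = 9.81 kN/m³.
The centroid lies 4r/(3π) = 0.211358 m above the diameter, so r − 4r/(3π) = 0.498 − 0.211358 = 0.286642 m below the topmost point, so the centroid depth is h_c = 6 + 0.286642 = 6.28664 m.
A = πr²/2 = π × 0.498²/2 = 0.389564 m².
Resultant F = γ·h_c·A = 9.81 × 6.28664 × 0.389564 = 24.0252 kN.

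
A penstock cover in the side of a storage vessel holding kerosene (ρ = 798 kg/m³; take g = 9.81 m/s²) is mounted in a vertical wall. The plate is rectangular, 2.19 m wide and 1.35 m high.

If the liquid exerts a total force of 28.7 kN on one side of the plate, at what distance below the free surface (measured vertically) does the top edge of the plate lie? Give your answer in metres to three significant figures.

γ = ρg = 798 × 9.81 / 1000 = 7.82838 kN/m³.
A = 2.19 × 1.35 = 2.9565 m².
From F = γ·h_c·A, the centroid depth is h_c = 28.7/(7.82838 × 2.9565) = 1.24003 m.
The centroid lies 1.35/2 = 0.675 m below the top edge, so the top edge sits at h_top = 1.24003 − 0.675 = 0.56503 m below the surface.

d_top ≈ 0.565 m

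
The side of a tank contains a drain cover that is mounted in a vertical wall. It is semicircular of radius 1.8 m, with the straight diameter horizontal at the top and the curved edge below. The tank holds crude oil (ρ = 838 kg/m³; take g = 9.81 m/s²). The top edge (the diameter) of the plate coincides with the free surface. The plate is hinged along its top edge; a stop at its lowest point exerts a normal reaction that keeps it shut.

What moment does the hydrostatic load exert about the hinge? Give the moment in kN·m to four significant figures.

M ≈ 33.89 kN·m

γ = ρg = 838 × 9.81 / 1000 = 8.22078 kN/m³.
The centroid of a semicircle lies 4r/(3π) = 0.763944 m from the diameter, here below the top edge, so the centroid depth is h_c = 0.763944 m.
A = πr²/2 = π × 1.8²/2 = 5.08938 m².
Resultant F = γ·h_c·A = 8.22078 × 0.763944 × 5.08938 = 31.9624 kN.
I_c = (π/8 − 8/(9π))·r⁴ = 0.109757 × 1.8⁴ = 1.15219 m⁴.
Centre of pressure: y_p = y_c + I_c/(y_c·A) = 0.763944 + 1.15219/(0.763944 × 5.08938) = 0.763944 + 0.296345 = 1.06029 m along the plane.
The resultant acts 0.763944 + 0.296345 = 1.06029 m (along the plate) below the hinge at the top edge, so the moment about the hinge is M = F × 1.06029 = 31.9624 × 1.06029 = 33.8894 kN·m.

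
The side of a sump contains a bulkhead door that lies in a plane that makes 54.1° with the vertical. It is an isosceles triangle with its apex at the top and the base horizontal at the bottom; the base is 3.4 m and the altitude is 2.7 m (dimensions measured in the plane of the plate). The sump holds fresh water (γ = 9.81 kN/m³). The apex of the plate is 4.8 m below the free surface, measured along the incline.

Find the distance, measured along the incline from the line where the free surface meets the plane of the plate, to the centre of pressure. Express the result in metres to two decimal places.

y_p = 6.66 m

γ = 9.81 kN/m³.
The plate makes 54.1° with the vertical, i.e. θ = 90° − 54.1° = 35.9° to the horizontal. Measuring y along the incline from the free-surface line, vertical depth h = y·sinθ with sinθ = 0.586372.
With the apex up, the centroid sits 2h/3 = 2 × 2.7/3 = 1.8 m below the apex, so y_c = 4.8 + 1.8 = 6.6 m and h_c = 6.6 × 0.586372 = 3.87006 m.
A = ½ × 3.4 × 2.7 = 4.59 m².
Resultant F = γ·h_c·A = 9.81 × 3.87006 × 4.59 = 174.261 kN.
I_c = b·h³/36 = 3.4 × 2.7³/36 = 1.85895 m⁴.
Centre of pressure: y_p = y_c + I_c/(y_c·A) = 6.6 + 1.85895/(6.6 × 4.59) = 6.6 + 0.0613636 = 6.66136 m along the plane.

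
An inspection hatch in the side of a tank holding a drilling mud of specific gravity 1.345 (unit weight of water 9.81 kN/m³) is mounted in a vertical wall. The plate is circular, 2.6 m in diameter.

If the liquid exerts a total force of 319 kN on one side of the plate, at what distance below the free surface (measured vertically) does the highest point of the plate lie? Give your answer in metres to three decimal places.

γ = 1.345 × 9.81 = 13.19445 kN/m³.
A = π(1.3)² = 5.30929 m².
From F = γ·h_c·A, the centroid depth is h_c = 319/(13.19445 × 5.30929) = 4.55368 m.
The centroid is at the centre, 1.3 m below the top of the plate, so the highest point sits at h_top = 4.55368 − 1.3 = 3.25368 m below the surface.

d_top ≈ 3.254 m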